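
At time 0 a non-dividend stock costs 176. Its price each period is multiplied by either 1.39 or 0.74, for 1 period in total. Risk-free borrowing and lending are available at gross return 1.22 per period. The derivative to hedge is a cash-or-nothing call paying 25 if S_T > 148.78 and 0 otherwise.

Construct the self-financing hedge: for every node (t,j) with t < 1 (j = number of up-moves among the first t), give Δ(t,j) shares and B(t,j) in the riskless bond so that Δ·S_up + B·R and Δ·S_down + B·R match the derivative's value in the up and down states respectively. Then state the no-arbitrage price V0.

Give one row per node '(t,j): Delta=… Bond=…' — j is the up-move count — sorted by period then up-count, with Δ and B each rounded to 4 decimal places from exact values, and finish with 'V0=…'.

(0,0): Delta=0.2185 Bond=-23.3291
V0=15.1324

No-arbitrage ⇒ martingale measure with p* = (R−d)/(u−d) = 0.7385.
At expiry t=1: V(1,0)=0.0000, V(1,1)=25.0000
Node (0,0) S=176.0000: V=(p*·25.0000+(1−p*)·0.0000)/1.22=15.1324; Δ=(25.0000−0.0000)/(244.6400−130.2400)=0.2185; B=V−Δ·S=-23.3291
Check: Δ(0,0)·S0 + B(0,0) = 15.1324 = V0.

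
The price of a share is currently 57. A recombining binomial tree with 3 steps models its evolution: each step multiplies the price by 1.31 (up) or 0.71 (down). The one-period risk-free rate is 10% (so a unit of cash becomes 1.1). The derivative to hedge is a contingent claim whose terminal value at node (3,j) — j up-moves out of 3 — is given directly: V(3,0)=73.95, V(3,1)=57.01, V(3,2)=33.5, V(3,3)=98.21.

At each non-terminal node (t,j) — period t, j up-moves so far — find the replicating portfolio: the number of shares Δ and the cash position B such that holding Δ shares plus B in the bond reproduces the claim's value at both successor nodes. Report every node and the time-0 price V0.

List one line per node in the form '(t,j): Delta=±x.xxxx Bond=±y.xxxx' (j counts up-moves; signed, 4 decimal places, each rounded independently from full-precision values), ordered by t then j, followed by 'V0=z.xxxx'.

(0,0): Delta=0.3520 Bond=23.9772
(1,0): Delta=-0.7941 Bond=72.7588
(1,1): Delta=0.6865 Bond=1.3990
(2,0): Delta=-0.9826 Bond=85.4506
(2,1): Delta=-0.7391 Bond=77.1183
(2,2): Delta=1.1026 Bond=-39.1577
V0=44.0430

Risk-neutral probability p* = (R−d)/(u−d) = (1.1−0.71)/(1.31−0.71) = 0.6500.
Terminal payoffs: V(3,0)=73.9500, V(3,1)=57.0100, V(3,2)=33.5000, V(3,3)=98.2100
(2,0): S=28.7337. Δ = (V_up−V_dn)/(S_up−S_dn) = (57.0100−73.9500)/(37.6411−20.4009) = -0.9826. V = [p*·57.0100 + (1−p*)·73.9500]/1.1 = 57.2173. B = V − Δ·S = 85.4506.
(2,1): S=53.0157. Δ = (V_up−V_dn)/(S_up−S_dn) = (33.5000−57.0100)/(69.4506−37.6411) = -0.7391. V = [p*·33.5000 + (1−p*)·57.0100]/1.1 = 37.9350. B = V − Δ·S = 77.1183.
(2,2): S=97.8177. Δ = (V_up−V_dn)/(S_up−S_dn) = (98.2100−33.5000)/(128.1412−69.4506) = 1.1026. V = [p*·98.2100 + (1−p*)·33.5000]/1.1 = 68.6923. B = V − Δ·S = -39.1577.
(1,0): S=40.4700. Δ = (V_up−V_dn)/(S_up−S_dn) = (37.9350−57.2173)/(53.0157−28.7337) = -0.7941. V = [p*·37.9350 + (1−p*)·57.2173]/1.1 = 40.6216. B = V − Δ·S = 72.7588.
(1,1): S=74.6700. Δ = (V_up−V_dn)/(S_up−S_dn) = (68.6923−37.9350)/(97.8177−53.0157) = 0.6865. V = [p*·68.6923 + (1−p*)·37.9350]/1.1 = 52.6611. B = V − Δ·S = 1.3990.
(0,0): S=57.0000. Δ = (V_up−V_dn)/(S_up−S_dn) = (52.6611−40.6216)/(74.6700−40.4700) = 0.3520. V = [p*·52.6611 + (1−p*)·40.6216]/1.1 = 44.0430. B = V − Δ·S = 23.9772.
Self-financing check: at every node Δ·S+B equals the discounted successor values.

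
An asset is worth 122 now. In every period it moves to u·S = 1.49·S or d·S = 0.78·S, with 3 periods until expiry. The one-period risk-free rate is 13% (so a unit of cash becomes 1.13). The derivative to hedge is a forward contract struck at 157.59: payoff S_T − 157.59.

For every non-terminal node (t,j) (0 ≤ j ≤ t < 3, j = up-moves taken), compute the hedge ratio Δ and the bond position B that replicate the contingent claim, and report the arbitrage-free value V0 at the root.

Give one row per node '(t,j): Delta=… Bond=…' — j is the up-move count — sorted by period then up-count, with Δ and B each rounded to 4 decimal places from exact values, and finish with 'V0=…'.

(0,0): Delta=1.0000 Bond=-109.2178
(1,0): Delta=1.0000 Bond=-123.4161
(1,1): Delta=1.0000 Bond=-123.4161
(2,0): Delta=1.0000 Bond=-139.4602
(2,1): Delta=1.0000 Bond=-139.4602
(2,2): Delta=1.0000 Bond=-139.4602
V0=12.7822

Since d<R<u, set p* = (R−d)/(u−d) = 0.4930; price each node as the discounted p*-expectation of its children.
Terminal values V(3,·): V(3,0)=-99.6947, V(3,1)=-46.9950, V(3,2)=53.6747, V(3,3)=245.9798
  t=2,j=0: stock 74.2248 → up 110.5950 (V=-46.9950), down 57.8953 (V=-99.6947). Price -65.2354; hedge Δ=1.0000, bond B=-139.4602.
  t=2,j=1: stock 141.7884 → up 211.2647 (V=53.6747), down 110.5950 (V=-46.9950). Price 2.3282; hedge Δ=1.0000, bond B=-139.4602.
  t=2,j=2: stock 270.8522 → up 403.5698 (V=245.9798), down 211.2647 (V=53.6747). Price 131.3920; hedge Δ=1.0000, bond B=-139.4602.
  t=1,j=0: stock 95.1600 → up 141.7884 (V=2.3282), down 74.2248 (V=-65.2354). Price -28.2561; hedge Δ=1.0000, bond B=-123.4161.
  t=1,j=1: stock 181.7800 → up 270.8522 (V=131.3920), down 141.7884 (V=2.3282). Price 58.3639; hedge Δ=1.0000, bond B=-123.4161.
  t=0,j=0: stock 122.0000 → up 181.7800 (V=58.3639), down 95.1600 (V=-28.2561). Price 12.7822; hedge Δ=1.0000, bond B=-109.2178.
Each (Δ,B) replicates both successor values, so the strategy is self-financing and V0 is arbitrage-free.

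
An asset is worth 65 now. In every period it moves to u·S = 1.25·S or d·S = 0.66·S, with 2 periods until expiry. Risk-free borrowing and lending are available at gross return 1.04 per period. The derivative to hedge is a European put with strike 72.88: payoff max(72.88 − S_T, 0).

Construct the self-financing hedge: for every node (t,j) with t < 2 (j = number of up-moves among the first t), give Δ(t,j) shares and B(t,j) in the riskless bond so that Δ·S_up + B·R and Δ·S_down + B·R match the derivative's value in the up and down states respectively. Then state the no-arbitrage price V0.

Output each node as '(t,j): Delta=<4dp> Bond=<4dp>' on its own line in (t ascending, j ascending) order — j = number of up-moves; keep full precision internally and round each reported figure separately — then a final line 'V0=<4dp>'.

Risk-neutral probability p* = (R−d)/(u−d) = (1.04−0.66)/(1.25−0.66) = 0.6441.
Terminal values V(2,·): V(2,0)=44.5660, V(2,1)=19.2550, V(2,2)=0.0000
  t=1,j=0: stock 42.9000 → up 53.6250 (V=19.2550), down 28.3140 (V=44.5660). Price 27.1769; hedge Δ=-1.0000, bond B=70.0769.
  t=1,j=1: stock 81.2500 → up 101.5625 (V=0.0000), down 53.6250 (V=19.2550). Price 6.5899; hedge Δ=-0.4017, bond B=39.2255.
  t=0,j=0: stock 65.0000 → up 81.2500 (V=6.5899), down 42.9000 (V=27.1769). Price 13.3822; hedge Δ=-0.5368, bond B=48.2755.
Root portfolio cost Δ·65+B reproduces V0=13.3822.

(0,0): Delta=-0.5368 Bond=48.2755
(1,0): Delta=-1.0000 Bond=70.0769
(1,1): Delta=-0.4017 Bond=39.2255
V0=13.3822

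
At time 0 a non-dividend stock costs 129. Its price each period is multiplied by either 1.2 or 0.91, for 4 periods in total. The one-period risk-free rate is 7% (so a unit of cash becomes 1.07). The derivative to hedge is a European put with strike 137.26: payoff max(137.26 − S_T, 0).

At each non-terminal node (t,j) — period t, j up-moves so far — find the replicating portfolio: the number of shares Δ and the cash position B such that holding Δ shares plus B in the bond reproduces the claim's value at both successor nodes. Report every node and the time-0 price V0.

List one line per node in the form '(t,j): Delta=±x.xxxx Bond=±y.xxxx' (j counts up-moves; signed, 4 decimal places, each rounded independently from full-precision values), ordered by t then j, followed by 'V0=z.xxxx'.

Since d<R<u, set p* = (R−d)/(u−d) = 0.5517; price each node as the discounted p*-expectation of its children.
Terminal values V(4,·): V(4,0)=48.7983, V(4,1)=20.6072, V(4,2)=0.0000, V(4,3)=0.0000, V(4,4)=0.0000
  t=3,j=0: stock 97.2107 → up 116.6528 (V=20.6072), down 88.4617 (V=48.7983). Price 31.0697; hedge Δ=-1.0000, bond B=128.2804.
  t=3,j=1: stock 128.1899 → up 153.8279 (V=0.0000), down 116.6528 (V=20.6072). Price 8.6334; hedge Δ=-0.5543, bond B=79.6927.
  t=3,j=2: stock 169.0416 → up 202.8499 (V=0.0000), down 153.8279 (V=0.0000). Price 0.0000; hedge Δ=0.0000, bond B=0.0000.
  t=3,j=3: stock 222.9120 → up 267.4944 (V=0.0000), down 202.8499 (V=0.0000). Price 0.0000; hedge Δ=0.0000, bond B=0.0000.
  t=2,j=0: stock 106.8249 → up 128.1899 (V=8.6334), down 97.2107 (V=31.0697). Price 17.4683; hedge Δ=-0.7242, bond B=94.8349.
  t=2,j=1: stock 140.8680 → up 169.0416 (V=0.0000), down 128.1899 (V=8.6334). Price 3.6169; hedge Δ=-0.2113, bond B=33.3872.
  t=2,j=2: stock 185.7600 → up 222.9120 (V=0.0000), down 169.0416 (V=0.0000). Price 0.0000; hedge Δ=0.0000, bond B=0.0000.
  t=1,j=0: stock 117.3900 → up 140.8680 (V=3.6169), down 106.8249 (V=17.4683). Price 9.1833; hedge Δ=-0.4069, bond B=56.9465.
  t=1,j=1: stock 154.8000 → up 185.7600 (V=0.0000), down 140.8680 (V=3.6169). Price 1.5153; hedge Δ=-0.0806, bond B=13.9876.
  t=0,j=0: stock 129.0000 → up 154.8000 (V=1.5153), down 117.3900 (V=9.1833). Price 4.6287; hedge Δ=-0.2050, bond B=31.0701.
The time-0 hedge costs 4.6287, which is the no-arbitrage price.

(0,0): Delta=-0.2050 Bond=31.0701
(1,0): Delta=-0.4069 Bond=56.9465
(1,1): Delta=-0.0806 Bond=13.9876
(2,0): Delta=-0.7242 Bond=94.8349
(2,1): Delta=-0.2113 Bond=33.3872
(2,2): Delta=0.0000 Bond=0.0000
(3,0): Delta=-1.0000 Bond=128.2804
(3,1): Delta=-0.5543 Bond=79.6927
(3,2): Delta=0.0000 Bond=0.0000
(3,3): Delta=0.0000 Bond=0.0000
V0=4.6287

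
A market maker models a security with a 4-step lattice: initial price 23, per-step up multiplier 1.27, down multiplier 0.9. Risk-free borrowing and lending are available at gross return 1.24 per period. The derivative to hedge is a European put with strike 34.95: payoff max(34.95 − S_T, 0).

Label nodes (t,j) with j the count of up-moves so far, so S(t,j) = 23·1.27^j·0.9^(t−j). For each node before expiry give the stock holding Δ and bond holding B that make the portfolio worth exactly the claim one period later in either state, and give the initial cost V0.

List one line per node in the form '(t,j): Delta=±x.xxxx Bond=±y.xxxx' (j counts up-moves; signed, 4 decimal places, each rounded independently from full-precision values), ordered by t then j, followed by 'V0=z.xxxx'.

(0,0): Delta=-0.0720 Bond=1.7375
(1,0): Delta=-0.4657 Bond=10.3034
(1,1): Delta=-0.0474 Bond=1.4355
(2,0): Delta=-1.0000 Bond=22.7302
(2,1): Delta=-0.4323 Bond=11.8979
(2,2): Delta=-0.0234 Bond=0.8872
(3,0): Delta=-1.0000 Bond=28.1855
(3,1): Delta=-1.0000 Bond=28.1855
(3,2): Delta=-0.3968 Bond=13.5683
(3,3): Delta=0.0000 Bond=0.0000
V0=0.0807

Since d<R<u, set p* = (R−d)/(u−d) = 0.9189; price each node as the discounted p*-expectation of its children.
At expiry t=4: V(4,0)=19.8597, V(4,1)=13.6559, V(4,2)=4.9017, V(4,3)=0.0000, V(4,4)=0.0000
  t=3,j=0: stock 16.7670 → up 21.2941 (V=13.6559), down 15.0903 (V=19.8597). Price 11.4185; hedge Δ=-1.0000, bond B=28.1855.
  t=3,j=1: stock 23.6601 → up 30.0483 (V=4.9017), down 21.2941 (V=13.6559). Price 4.5254; hedge Δ=-1.0000, bond B=28.1855.
  t=3,j=2: stock 33.3870 → up 42.4015 (V=0.0000), down 30.0483 (V=4.9017). Price 0.3205; hedge Δ=-0.3968, bond B=13.5683.
  t=3,j=3: stock 47.1128 → up 59.8333 (V=0.0000), down 42.4015 (V=0.0000). Price 0.0000; hedge Δ=0.0000, bond B=0.0000.
  t=2,j=0: stock 18.6300 → up 23.6601 (V=4.5254), down 16.7670 (V=11.4185). Price 4.1002; hedge Δ=-1.0000, bond B=22.7302.
  t=2,j=1: stock 26.2890 → up 33.3870 (V=0.3205), down 23.6601 (V=4.5254). Price 0.5334; hedge Δ=-0.4323, bond B=11.8979.
  t=2,j=2: stock 37.0967 → up 47.1128 (V=0.0000), down 33.3870 (V=0.3205). Price 0.0210; hedge Δ=-0.0234, bond B=0.8872.
  t=1,j=0: stock 20.7000 → up 26.2890 (V=0.5334), down 18.6300 (V=4.1002). Price 0.6634; hedge Δ=-0.4657, bond B=10.3034.
  t=1,j=1: stock 29.2100 → up 37.0967 (V=0.0210), down 26.2890 (V=0.5334). Price 0.0504; hedge Δ=-0.0474, bond B=1.4355.
  t=0,j=0: stock 23.0000 → up 29.2100 (V=0.0504), down 20.7000 (V=0.6634). Price 0.0807; hedge Δ=-0.0720, bond B=1.7375.
Check: Δ(0,0)·S0 + B(0,0) = 0.0807 = V0.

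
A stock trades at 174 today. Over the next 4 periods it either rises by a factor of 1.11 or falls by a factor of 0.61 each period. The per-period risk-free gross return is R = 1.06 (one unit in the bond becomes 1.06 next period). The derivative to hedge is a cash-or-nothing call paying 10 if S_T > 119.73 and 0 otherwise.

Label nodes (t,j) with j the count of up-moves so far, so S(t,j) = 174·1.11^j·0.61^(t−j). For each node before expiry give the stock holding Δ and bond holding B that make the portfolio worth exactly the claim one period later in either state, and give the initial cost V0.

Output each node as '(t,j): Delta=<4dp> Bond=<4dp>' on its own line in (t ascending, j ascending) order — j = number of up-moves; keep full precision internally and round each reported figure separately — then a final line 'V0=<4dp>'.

(0,0): Delta=0.0235 Bond=3.4261
(1,0): Delta=0.1358 Bond=-8.2971
(1,1): Delta=0.0166 Bond=4.9571
(2,0): Delta=0.0000 Bond=0.0000
(2,1): Delta=0.1441 Bond=-9.7722
(2,2): Delta=0.0088 Bond=6.9242
(3,0): Delta=0.0000 Bond=0.0000
(3,1): Delta=0.0000 Bond=0.0000
(3,2): Delta=0.1529 Bond=-11.5094
(3,3): Delta=0.0000 Bond=9.4340
V0=7.5067

Under the risk-neutral measure, an up-move has probability p* = (R−d)/(u−d) = 0.9000 and values discount at R = 1.06.
Terminal payoffs: V(4,0)=0.0000, V(4,1)=0.0000, V(4,2)=0.0000, V(4,3)=10.0000, V(4,4)=10.0000
  t=3,j=0: stock 39.4947 → up 43.8391 (V=0.0000), down 24.0918 (V=0.0000). Price 0.0000; hedge Δ=0.0000, bond B=0.0000.
  t=3,j=1: stock 71.8674 → up 79.7728 (V=0.0000), down 43.8391 (V=0.0000). Price 0.0000; hedge Δ=0.0000, bond B=0.0000.
  t=3,j=2: stock 130.7751 → up 145.1604 (V=10.0000), down 79.7728 (V=0.0000). Price 8.4906; hedge Δ=0.1529, bond B=-11.5094.
  t=3,j=3: stock 237.9678 → up 264.1443 (V=10.0000), down 145.1604 (V=10.0000). Price 9.4340; hedge Δ=0.0000, bond B=9.4340.
  t=2,j=0: stock 64.7454 → up 71.8674 (V=0.0000), down 39.4947 (V=0.0000). Price 0.0000; hedge Δ=0.0000, bond B=0.0000.
  t=2,j=1: stock 117.8154 → up 130.7751 (V=8.4906), down 71.8674 (V=0.0000). Price 7.2090; hedge Δ=0.1441, bond B=-9.7722.
  t=2,j=2: stock 214.3854 → up 237.9678 (V=9.4340), down 130.7751 (V=8.4906). Price 8.8110; hedge Δ=0.0088, bond B=6.9242.
  t=1,j=0: stock 106.1400 → up 117.8154 (V=7.2090), down 64.7454 (V=0.0000). Price 6.1208; hedge Δ=0.1358, bond B=-8.2971.
  t=1,j=1: stock 193.1400 → up 214.3854 (V=8.8110), down 117.8154 (V=7.2090). Price 8.1611; hedge Δ=0.0166, bond B=4.9571.
  t=0,j=0: stock 174.0000 → up 193.1400 (V=8.1611), down 106.1400 (V=6.1208). Price 7.5067; hedge Δ=0.0235, bond B=3.4261.
Root portfolio cost Δ·174+B reproduces V0=7.5067.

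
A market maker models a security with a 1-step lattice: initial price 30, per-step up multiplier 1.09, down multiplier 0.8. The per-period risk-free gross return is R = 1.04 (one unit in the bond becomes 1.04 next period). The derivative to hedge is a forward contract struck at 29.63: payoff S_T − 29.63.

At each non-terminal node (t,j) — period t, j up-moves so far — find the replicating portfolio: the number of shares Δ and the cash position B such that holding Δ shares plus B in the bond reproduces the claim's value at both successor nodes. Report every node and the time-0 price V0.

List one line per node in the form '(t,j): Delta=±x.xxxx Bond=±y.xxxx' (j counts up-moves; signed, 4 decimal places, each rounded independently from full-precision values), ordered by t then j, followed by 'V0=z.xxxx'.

(0,0): Delta=1.0000 Bond=-28.4904
V0=1.5096

Under the risk-neutral measure, an up-move has probability p* = (R−d)/(u−d) = 0.8276 and values discount at R = 1.04.
Terminal payoffs: V(1,0)=-5.6300, V(1,1)=3.0700
Node (0,0) S=30.0000: V=(p*·3.0700+(1−p*)·-5.6300)/1.04=1.5096; Δ=(3.0700−-5.6300)/(32.7000−24.0000)=1.0000; B=V−Δ·S=-28.4904
Root portfolio cost Δ·30+B reproduces V0=1.5096.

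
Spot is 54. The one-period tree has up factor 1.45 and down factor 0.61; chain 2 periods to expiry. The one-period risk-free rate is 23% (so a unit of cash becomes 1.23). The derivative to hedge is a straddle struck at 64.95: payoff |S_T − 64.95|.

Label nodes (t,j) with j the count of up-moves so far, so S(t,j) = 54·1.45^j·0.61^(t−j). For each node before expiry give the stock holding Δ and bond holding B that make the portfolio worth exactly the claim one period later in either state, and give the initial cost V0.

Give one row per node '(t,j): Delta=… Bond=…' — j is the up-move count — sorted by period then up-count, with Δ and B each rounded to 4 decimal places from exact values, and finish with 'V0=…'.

(0,0): Delta=0.2855 Bond=8.5049
(1,0): Delta=-1.0000 Bond=52.8049
(1,1): Delta=0.4774 Bond=-4.5642
V0=23.9210

Risk-neutral probability p* = (R−d)/(u−d) = (1.23−0.61)/(1.45−0.61) = 0.7381.
Terminal payoffs: V(2,0)=44.8566, V(2,1)=17.1870, V(2,2)=48.5850
  t=1,j=0: stock 32.9400 → up 47.7630 (V=17.1870), down 20.0934 (V=44.8566). Price 19.8649; hedge Δ=-1.0000, bond B=52.8049.
  t=1,j=1: stock 78.3000 → up 113.5350 (V=48.5850), down 47.7630 (V=17.1870). Price 32.8144; hedge Δ=0.4774, bond B=-4.5642.
  t=0,j=0: stock 54.0000 → up 78.3000 (V=32.8144), down 32.9400 (V=19.8649). Price 23.9210; hedge Δ=0.2855, bond B=8.5049.
Self-financing check: at every node Δ·S+B equals the discounted successor values.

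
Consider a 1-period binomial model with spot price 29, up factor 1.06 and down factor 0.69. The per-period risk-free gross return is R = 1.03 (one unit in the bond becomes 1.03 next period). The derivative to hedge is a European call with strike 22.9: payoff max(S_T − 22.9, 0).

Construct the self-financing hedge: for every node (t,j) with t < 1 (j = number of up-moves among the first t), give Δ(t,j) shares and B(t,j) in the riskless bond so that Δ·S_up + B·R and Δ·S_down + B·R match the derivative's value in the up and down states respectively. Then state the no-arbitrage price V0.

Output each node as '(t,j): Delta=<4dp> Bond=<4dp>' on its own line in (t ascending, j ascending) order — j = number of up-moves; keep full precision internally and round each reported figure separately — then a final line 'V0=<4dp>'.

Risk-neutral probability p* = (R−d)/(u−d) = (1.03−0.69)/(1.06−0.69) = 0.9189.
At expiry t=1: V(1,0)=0.0000, V(1,1)=7.8400
(0,0): S=29.0000. Δ = (V_up−V_dn)/(S_up−S_dn) = (7.8400−0.0000)/(30.7400−20.0100) = 0.7307. V = [p*·7.8400 + (1−p*)·0.0000]/1.03 = 6.9945. B = V − Δ·S = -14.1947.
Self-financing check: at every node Δ·S+B equals the discounted successor values.

(0,0): Delta=0.7307 Bond=-14.1947
V0=6.9945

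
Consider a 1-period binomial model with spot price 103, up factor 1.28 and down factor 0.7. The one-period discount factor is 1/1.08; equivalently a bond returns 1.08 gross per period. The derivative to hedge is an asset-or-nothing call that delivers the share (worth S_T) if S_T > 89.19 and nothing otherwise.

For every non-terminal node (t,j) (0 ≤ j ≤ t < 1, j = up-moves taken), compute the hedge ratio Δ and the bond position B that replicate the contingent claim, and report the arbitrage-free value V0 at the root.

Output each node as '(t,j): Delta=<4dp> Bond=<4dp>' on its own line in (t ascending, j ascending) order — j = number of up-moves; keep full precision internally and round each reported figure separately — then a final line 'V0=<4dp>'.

(0,0): Delta=2.2069 Bond=-147.3308
V0=79.9796

Risk-neutral probability p* = (R−d)/(u−d) = (1.08−0.7)/(1.28−0.7) = 0.6552.
Payoff layer (t=1): V(1,0)=0.0000, V(1,1)=131.8400
  t=0,j=0: stock 103.0000 → up 131.8400 (V=131.8400), down 72.1000 (V=0.0000). Price 79.9796; hedge Δ=2.2069, bond B=-147.3308.
Each (Δ,B) replicates both successor values, so the strategy is self-financing and V0 is arbitrage-free.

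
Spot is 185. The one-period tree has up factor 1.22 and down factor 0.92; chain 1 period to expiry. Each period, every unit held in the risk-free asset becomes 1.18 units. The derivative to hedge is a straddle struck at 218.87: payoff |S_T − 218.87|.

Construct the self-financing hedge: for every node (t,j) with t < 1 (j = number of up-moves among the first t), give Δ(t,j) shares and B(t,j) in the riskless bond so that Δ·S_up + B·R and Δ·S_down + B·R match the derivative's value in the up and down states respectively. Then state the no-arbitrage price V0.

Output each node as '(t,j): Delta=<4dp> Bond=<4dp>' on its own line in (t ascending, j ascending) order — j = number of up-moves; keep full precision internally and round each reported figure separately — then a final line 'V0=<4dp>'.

No-arbitrage ⇒ martingale measure with p* = (R−d)/(u−d) = 0.8667.
Payoff layer (t=1): V(1,0)=48.6700, V(1,1)=6.8300
  t=0,j=0: stock 185.0000 → up 225.7000 (V=6.8300), down 170.2000 (V=48.6700). Price 10.5158; hedge Δ=-0.7539, bond B=149.9825.
Check: Δ(0,0)·S0 + B(0,0) = 10.5158 = V0.

(0,0): Delta=-0.7539 Bond=149.9825
V0=10.5158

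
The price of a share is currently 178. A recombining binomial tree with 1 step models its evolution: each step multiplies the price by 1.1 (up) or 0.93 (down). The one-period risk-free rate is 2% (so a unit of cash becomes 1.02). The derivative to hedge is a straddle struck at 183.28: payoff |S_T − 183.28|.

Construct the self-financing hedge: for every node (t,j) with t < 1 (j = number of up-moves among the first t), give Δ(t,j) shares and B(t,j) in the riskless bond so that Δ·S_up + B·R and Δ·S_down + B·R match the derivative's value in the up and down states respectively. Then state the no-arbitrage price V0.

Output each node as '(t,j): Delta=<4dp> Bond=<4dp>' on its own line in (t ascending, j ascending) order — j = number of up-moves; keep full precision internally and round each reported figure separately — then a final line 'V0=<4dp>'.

Risk-neutral probability p* = (R−d)/(u−d) = (1.02−0.93)/(1.1−0.93) = 0.5294.
Terminal payoffs: V(1,0)=17.7400, V(1,1)=12.5200
(0,0): S=178.0000. Δ = (V_up−V_dn)/(S_up−S_dn) = (12.5200−17.7400)/(195.8000−165.5400) = -0.1725. V = [p*·12.5200 + (1−p*)·17.7400]/1.02 = 14.6828. B = V − Δ·S = 45.3887.
Check: Δ(0,0)·S0 + B(0,0) = 14.6828 = V0.

(0,0): Delta=-0.1725 Bond=45.3887
V0=14.6828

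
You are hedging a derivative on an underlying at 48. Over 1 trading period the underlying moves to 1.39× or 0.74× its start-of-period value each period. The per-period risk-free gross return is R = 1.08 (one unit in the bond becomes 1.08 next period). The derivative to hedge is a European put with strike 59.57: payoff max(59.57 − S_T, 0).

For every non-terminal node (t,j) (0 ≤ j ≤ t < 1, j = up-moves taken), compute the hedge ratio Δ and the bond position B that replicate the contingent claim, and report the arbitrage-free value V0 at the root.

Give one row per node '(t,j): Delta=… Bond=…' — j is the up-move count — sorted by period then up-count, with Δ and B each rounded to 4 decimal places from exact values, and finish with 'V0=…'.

Since d<R<u, set p* = (R−d)/(u−d) = 0.5231; price each node as the discounted p*-expectation of its children.
At expiry t=1: V(1,0)=24.0500, V(1,1)=0.0000
Node (0,0) S=48.0000: V=(p*·0.0000+(1−p*)·24.0500)/1.08=10.6204; Δ=(0.0000−24.0500)/(66.7200−35.5200)=-0.7708; B=V−Δ·S=47.6204
The time-0 hedge costs 10.6204, which is the no-arbitrage price.

(0,0): Delta=-0.7708 Bond=47.6204
V0=10.6204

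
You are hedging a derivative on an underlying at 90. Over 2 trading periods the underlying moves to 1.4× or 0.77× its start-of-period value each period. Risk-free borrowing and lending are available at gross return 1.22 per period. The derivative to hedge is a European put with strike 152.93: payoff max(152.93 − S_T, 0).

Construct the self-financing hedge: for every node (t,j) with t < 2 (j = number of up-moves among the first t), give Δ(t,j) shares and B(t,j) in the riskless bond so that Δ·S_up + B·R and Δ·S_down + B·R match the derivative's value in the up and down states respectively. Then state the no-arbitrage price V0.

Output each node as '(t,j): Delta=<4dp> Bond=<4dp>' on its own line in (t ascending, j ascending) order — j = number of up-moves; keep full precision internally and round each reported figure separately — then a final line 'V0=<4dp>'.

No-arbitrage ⇒ martingale measure with p* = (R−d)/(u−d) = 0.7143.
Terminal payoffs: V(2,0)=99.5690, V(2,1)=55.9100, V(2,2)=0.0000
(1,0): S=69.3000. Δ = (V_up−V_dn)/(S_up−S_dn) = (55.9100−99.5690)/(97.0200−53.3610) = -1.0000. V = [p*·55.9100 + (1−p*)·99.5690]/1.22 = 56.0525. B = V − Δ·S = 125.3525.
(1,1): S=126.0000. Δ = (V_up−V_dn)/(S_up−S_dn) = (0.0000−55.9100)/(176.4000−97.0200) = -0.7043. V = [p*·0.0000 + (1−p*)·55.9100]/1.22 = 13.0937. B = V − Δ·S = 101.8397.
(0,0): S=90.0000. Δ = (V_up−V_dn)/(S_up−S_dn) = (13.0937−56.0525)/(126.0000−69.3000) = -0.7577. V = [p*·13.0937 + (1−p*)·56.0525]/1.22 = 20.7931. B = V − Δ·S = 88.9817.
Check: Δ(0,0)·S0 + B(0,0) = 20.7931 = V0.

(0,0): Delta=-0.7577 Bond=88.9817
(1,0): Delta=-1.0000 Bond=125.3525
(1,1): Delta=-0.7043 Bond=101.8397
V0=20.7931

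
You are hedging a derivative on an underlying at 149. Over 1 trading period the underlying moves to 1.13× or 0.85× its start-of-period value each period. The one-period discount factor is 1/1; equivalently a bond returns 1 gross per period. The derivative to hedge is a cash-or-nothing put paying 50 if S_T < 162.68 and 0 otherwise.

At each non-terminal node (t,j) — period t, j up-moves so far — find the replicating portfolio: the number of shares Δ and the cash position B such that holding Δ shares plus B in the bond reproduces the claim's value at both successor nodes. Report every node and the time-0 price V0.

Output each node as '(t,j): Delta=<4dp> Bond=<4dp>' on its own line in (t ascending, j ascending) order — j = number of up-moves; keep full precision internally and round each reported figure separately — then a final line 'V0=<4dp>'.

Since d<R<u, set p* = (R−d)/(u−d) = 0.5357; price each node as the discounted p*-expectation of its children.
Terminal values V(1,·): V(1,0)=50.0000, V(1,1)=0.0000
  t=0,j=0: stock 149.0000 → up 168.3700 (V=0.0000), down 126.6500 (V=50.0000). Price 23.2143; hedge Δ=-1.1985, bond B=201.7857.
Check: Δ(0,0)·S0 + B(0,0) = 23.2143 = V0.

(0,0): Delta=-1.1985 Bond=201.7857
V0=23.2143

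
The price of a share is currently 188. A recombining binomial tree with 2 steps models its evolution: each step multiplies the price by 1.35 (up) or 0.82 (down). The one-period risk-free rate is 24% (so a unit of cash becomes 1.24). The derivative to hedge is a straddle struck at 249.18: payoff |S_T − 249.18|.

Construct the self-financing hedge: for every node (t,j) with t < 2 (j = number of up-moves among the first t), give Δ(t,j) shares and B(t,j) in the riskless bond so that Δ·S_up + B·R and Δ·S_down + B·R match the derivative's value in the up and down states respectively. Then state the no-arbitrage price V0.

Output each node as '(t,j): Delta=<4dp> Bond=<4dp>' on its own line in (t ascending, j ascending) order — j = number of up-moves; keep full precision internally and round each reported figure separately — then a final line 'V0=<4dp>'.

Since d<R<u, set p* = (R−d)/(u−d) = 0.7925; price each node as the discounted p*-expectation of its children.
Terminal values V(2,·): V(2,0)=122.7688, V(2,1)=41.0640, V(2,2)=93.4500
  t=1,j=0: stock 154.1600 → up 208.1160 (V=41.0640), down 126.4112 (V=122.7688). Price 46.7916; hedge Δ=-1.0000, bond B=200.9516.
  t=1,j=1: stock 253.8000 → up 342.6300 (V=93.4500), down 208.1160 (V=41.0640). Price 66.5947; hedge Δ=0.3894, bond B=-32.2468.
  t=0,j=0: stock 188.0000 → up 253.8000 (V=66.5947), down 154.1600 (V=46.7916). Price 50.3908; hedge Δ=0.1987, bond B=13.0265.
Each (Δ,B) replicates both successor values, so the strategy is self-financing and V0 is arbitrage-free.

(0,0): Delta=0.1987 Bond=13.0265
(1,0): Delta=-1.0000 Bond=200.9516
(1,1): Delta=0.3894 Bond=-32.2468
V0=50.3908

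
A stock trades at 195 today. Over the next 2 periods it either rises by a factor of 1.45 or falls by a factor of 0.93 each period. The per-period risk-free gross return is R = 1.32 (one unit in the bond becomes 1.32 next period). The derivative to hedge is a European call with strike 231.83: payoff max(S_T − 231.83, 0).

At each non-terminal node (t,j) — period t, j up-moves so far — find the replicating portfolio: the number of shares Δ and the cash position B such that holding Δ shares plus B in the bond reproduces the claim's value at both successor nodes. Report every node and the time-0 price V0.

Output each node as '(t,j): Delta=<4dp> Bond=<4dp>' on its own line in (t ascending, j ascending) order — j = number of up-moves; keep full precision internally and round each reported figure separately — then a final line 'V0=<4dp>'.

(0,0): Delta=0.8820 Bond=-107.7767
(1,0): Delta=0.3301 Bond=-42.1745
(1,1): Delta=1.0000 Bond=-175.6288
V0=64.2140

Under the risk-neutral measure, an up-move has probability p* = (R−d)/(u−d) = 0.7500 and values discount at R = 1.32.
Terminal payoffs: V(2,0)=0.0000, V(2,1)=31.1275, V(2,2)=178.1575
Node (1,0) S=181.3500: V=(p*·31.1275+(1−p*)·0.0000)/1.32=17.6861; Δ=(31.1275−0.0000)/(262.9575−168.6555)=0.3301; B=V−Δ·S=-42.1745
Node (1,1) S=282.7500: V=(p*·178.1575+(1−p*)·31.1275)/1.32=107.1212; Δ=(178.1575−31.1275)/(409.9875−262.9575)=1.0000; B=V−Δ·S=-175.6288
Node (0,0) S=195.0000: V=(p*·107.1212+(1−p*)·17.6861)/1.32=64.2140; Δ=(107.1212−17.6861)/(282.7500−181.3500)=0.8820; B=V−Δ·S=-107.7767
Self-financing check: at every node Δ·S+B equals the discounted successor values.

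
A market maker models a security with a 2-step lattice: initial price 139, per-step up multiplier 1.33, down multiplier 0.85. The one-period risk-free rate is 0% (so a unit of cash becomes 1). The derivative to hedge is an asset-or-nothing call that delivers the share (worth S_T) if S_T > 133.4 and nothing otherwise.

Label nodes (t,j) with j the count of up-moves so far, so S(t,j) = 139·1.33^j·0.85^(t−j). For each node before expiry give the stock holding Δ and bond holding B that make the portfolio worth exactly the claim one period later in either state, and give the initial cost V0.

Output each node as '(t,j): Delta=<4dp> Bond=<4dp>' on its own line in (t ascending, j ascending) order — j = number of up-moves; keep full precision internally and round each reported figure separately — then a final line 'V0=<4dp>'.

Under the risk-neutral measure, an up-move has probability p* = (R−d)/(u−d) = 0.3125 and values discount at R = 1.
Terminal payoffs: V(2,0)=0.0000, V(2,1)=157.1395, V(2,2)=245.8771
Node (1,0) S=118.1500: V=(p*·157.1395+(1−p*)·0.0000)/1=49.1061; Δ=(157.1395−0.0000)/(157.1395−100.4275)=2.7708; B=V−Δ·S=-278.2679
Node (1,1) S=184.8700: V=(p*·245.8771+(1−p*)·157.1395)/1=184.8700; Δ=(245.8771−157.1395)/(245.8771−157.1395)=1.0000; B=V−Δ·S=0.0000
Node (0,0) S=139.0000: V=(p*·184.8700+(1−p*)·49.1061)/1=91.5323; Δ=(184.8700−49.1061)/(184.8700−118.1500)=2.0348; B=V−Δ·S=-191.3092
The time-0 hedge costs 91.5323, which is the no-arbitrage price.

(0,0): Delta=2.0348 Bond=-191.3092
(1,0): Delta=2.7708 Bond=-278.2679
(1,1): Delta=1.0000 Bond=0.0000
V0=91.5323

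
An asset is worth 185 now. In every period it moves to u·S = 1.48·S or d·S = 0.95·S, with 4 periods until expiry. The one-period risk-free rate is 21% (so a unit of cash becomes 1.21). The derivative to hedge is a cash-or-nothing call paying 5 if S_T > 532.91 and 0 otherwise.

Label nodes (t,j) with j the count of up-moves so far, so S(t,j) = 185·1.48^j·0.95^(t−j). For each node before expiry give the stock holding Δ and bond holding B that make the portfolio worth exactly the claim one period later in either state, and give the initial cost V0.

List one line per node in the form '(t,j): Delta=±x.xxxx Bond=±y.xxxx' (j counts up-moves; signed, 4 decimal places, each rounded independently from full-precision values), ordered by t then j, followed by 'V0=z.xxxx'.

No-arbitrage ⇒ martingale measure with p* = (R−d)/(u−d) = 0.4906.
Terminal values V(4,·): V(4,0)=0.0000, V(4,1)=0.0000, V(4,2)=0.0000, V(4,3)=5.0000, V(4,4)=5.0000
  t=3,j=0: stock 158.6144 → up 234.7493 (V=0.0000), down 150.6837 (V=0.0000). Price 0.0000; hedge Δ=0.0000, bond B=0.0000.
  t=3,j=1: stock 247.1045 → up 365.7147 (V=0.0000), down 234.7493 (V=0.0000). Price 0.0000; hedge Δ=0.0000, bond B=0.0000.
  t=3,j=2: stock 384.9628 → up 569.7449 (V=5.0000), down 365.7147 (V=0.0000). Price 2.0271; hedge Δ=0.0245, bond B=-7.4068.
  t=3,j=3: stock 599.7315 → up 887.6026 (V=5.0000), down 569.7449 (V=5.0000). Price 4.1322; hedge Δ=0.0000, bond B=4.1322.
  t=2,j=0: stock 166.9625 → up 247.1045 (V=0.0000), down 158.6144 (V=0.0000). Price 0.0000; hedge Δ=0.0000, bond B=0.0000.
  t=2,j=1: stock 260.1100 → up 384.9628 (V=2.0271), down 247.1045 (V=0.0000). Price 0.8219; hedge Δ=0.0147, bond B=-3.0029.
  t=2,j=2: stock 405.2240 → up 599.7315 (V=4.1322), down 384.9628 (V=2.0271). Price 2.5288; hedge Δ=0.0098, bond B=-1.4431.
  t=1,j=0: stock 175.7500 → up 260.1100 (V=0.8219), down 166.9625 (V=0.0000). Price 0.3332; hedge Δ=0.0088, bond B=-1.2175.
  t=1,j=1: stock 273.8000 → up 405.2240 (V=2.5288), down 260.1100 (V=0.8219). Price 1.3713; hedge Δ=0.0118, bond B=-1.8494.
  t=0,j=0: stock 185.0000 → up 273.8000 (V=1.3713), down 175.7500 (V=0.3332). Price 0.6962; hedge Δ=0.0106, bond B=-1.2624.
Self-financing check: at every node Δ·S+B equals the discounted successor values.

(0,0): Delta=0.0106 Bond=-1.2624
(1,0): Delta=0.0088 Bond=-1.2175
(1,1): Delta=0.0118 Bond=-1.8494
(2,0): Delta=0.0000 Bond=0.0000
(2,1): Delta=0.0147 Bond=-3.0029
(2,2): Delta=0.0098 Bond=-1.4431
(3,0): Delta=0.0000 Bond=0.0000
(3,1): Delta=0.0000 Bond=0.0000
(3,2): Delta=0.0245 Bond=-7.4068
(3,3): Delta=0.0000 Bond=4.1322
V0=0.6962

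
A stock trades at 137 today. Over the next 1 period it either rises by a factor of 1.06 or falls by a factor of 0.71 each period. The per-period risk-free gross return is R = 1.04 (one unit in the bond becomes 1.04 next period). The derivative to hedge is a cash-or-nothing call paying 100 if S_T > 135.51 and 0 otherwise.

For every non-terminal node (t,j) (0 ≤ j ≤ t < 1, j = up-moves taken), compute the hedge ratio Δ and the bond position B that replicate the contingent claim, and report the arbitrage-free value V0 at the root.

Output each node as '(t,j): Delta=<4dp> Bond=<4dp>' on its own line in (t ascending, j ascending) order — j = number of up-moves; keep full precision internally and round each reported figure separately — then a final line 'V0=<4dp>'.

Under the risk-neutral measure, an up-move has probability p* = (R−d)/(u−d) = 0.9429 and values discount at R = 1.04.
Payoff layer (t=1): V(1,0)=0.0000, V(1,1)=100.0000
  t=0,j=0: stock 137.0000 → up 145.2200 (V=100.0000), down 97.2700 (V=0.0000). Price 90.6593; hedge Δ=2.0855, bond B=-195.0549.
Root portfolio cost Δ·137+B reproduces V0=90.6593.

(0,0): Delta=2.0855 Bond=-195.0549
V0=90.6593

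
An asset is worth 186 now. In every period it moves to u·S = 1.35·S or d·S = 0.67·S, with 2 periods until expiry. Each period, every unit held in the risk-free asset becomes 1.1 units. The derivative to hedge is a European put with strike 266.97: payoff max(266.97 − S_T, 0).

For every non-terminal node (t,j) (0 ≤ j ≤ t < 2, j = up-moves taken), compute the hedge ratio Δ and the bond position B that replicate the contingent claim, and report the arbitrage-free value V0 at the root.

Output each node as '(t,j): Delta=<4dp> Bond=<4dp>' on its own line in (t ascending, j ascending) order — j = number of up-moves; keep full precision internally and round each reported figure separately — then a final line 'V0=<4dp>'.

(0,0): Delta=-0.6727 Bond=183.5544
(1,0): Delta=-1.0000 Bond=242.7000
(1,1): Delta=-0.5782 Bond=178.1946
V0=58.4353

Under the risk-neutral measure, an up-move has probability p* = (R−d)/(u−d) = 0.6324 and values discount at R = 1.1.
At expiry t=2: V(2,0)=183.4746, V(2,1)=98.7330, V(2,2)=0.0000
(1,0): S=124.6200. Δ = (V_up−V_dn)/(S_up−S_dn) = (98.7330−183.4746)/(168.2370−83.4954) = -1.0000. V = [p*·98.7330 + (1−p*)·183.4746]/1.1 = 118.0800. B = V − Δ·S = 242.7000.
(1,1): S=251.1000. Δ = (V_up−V_dn)/(S_up−S_dn) = (0.0000−98.7330)/(338.9850−168.2370) = -0.5782. V = [p*·0.0000 + (1−p*)·98.7330]/1.1 = 32.9990. B = V − Δ·S = 178.1946.
(0,0): S=186.0000. Δ = (V_up−V_dn)/(S_up−S_dn) = (32.9990−118.0800)/(251.1000−124.6200) = -0.6727. V = [p*·32.9990 + (1−p*)·118.0800]/1.1 = 58.4353. B = V − Δ·S = 183.5544.
The time-0 hedge costs 58.4353, which is the no-arbitrage price.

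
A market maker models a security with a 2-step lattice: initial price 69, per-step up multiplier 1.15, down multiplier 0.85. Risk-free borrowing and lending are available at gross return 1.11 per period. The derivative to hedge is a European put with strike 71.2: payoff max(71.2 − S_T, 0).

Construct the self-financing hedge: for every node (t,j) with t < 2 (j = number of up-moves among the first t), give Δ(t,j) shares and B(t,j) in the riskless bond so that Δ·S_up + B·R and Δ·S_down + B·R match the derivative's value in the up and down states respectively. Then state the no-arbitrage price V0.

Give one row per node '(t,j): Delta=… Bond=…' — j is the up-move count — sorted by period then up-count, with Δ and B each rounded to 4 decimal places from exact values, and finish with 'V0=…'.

(0,0): Delta=-0.2436 Bond=17.8232
(1,0): Delta=-1.0000 Bond=64.1441
(1,1): Delta=-0.1576 Bond=12.9591
V0=1.0119

No-arbitrage ⇒ martingale measure with p* = (R−d)/(u−d) = 0.8667.
Terminal values V(2,·): V(2,0)=21.3475, V(2,1)=3.7525, V(2,2)=0.0000
Node (1,0) S=58.6500: V=(p*·3.7525+(1−p*)·21.3475)/1.11=5.4941; Δ=(3.7525−21.3475)/(67.4475−49.8525)=-1.0000; B=V−Δ·S=64.1441
Node (1,1) S=79.3500: V=(p*·0.0000+(1−p*)·3.7525)/1.11=0.4508; Δ=(0.0000−3.7525)/(91.2525−67.4475)=-0.1576; B=V−Δ·S=12.9591
Node (0,0) S=69.0000: V=(p*·0.4508+(1−p*)·5.4941)/1.11=1.0119; Δ=(0.4508−5.4941)/(79.3500−58.6500)=-0.2436; B=V−Δ·S=17.8232
Root portfolio cost Δ·69+B reproduces V0=1.0119.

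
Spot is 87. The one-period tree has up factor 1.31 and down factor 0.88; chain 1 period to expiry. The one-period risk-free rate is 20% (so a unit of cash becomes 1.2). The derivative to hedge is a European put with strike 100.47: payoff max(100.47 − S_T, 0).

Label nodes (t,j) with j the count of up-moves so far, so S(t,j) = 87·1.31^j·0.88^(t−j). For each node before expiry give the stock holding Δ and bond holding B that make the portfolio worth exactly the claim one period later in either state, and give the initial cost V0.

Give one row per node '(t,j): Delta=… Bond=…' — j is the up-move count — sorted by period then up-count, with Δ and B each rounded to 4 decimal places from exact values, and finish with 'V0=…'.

Under the risk-neutral measure, an up-move has probability p* = (R−d)/(u−d) = 0.7442 and values discount at R = 1.2.
Terminal payoffs: V(1,0)=23.9100, V(1,1)=0.0000
(0,0): S=87.0000. Δ = (V_up−V_dn)/(S_up−S_dn) = (0.0000−23.9100)/(113.9700−76.5600) = -0.6391. V = [p*·0.0000 + (1−p*)·23.9100]/1.2 = 5.0971. B = V − Δ·S = 60.7017.
Check: Δ(0,0)·S0 + B(0,0) = 5.0971 = V0.

(0,0): Delta=-0.6391 Bond=60.7017
V0=5.0971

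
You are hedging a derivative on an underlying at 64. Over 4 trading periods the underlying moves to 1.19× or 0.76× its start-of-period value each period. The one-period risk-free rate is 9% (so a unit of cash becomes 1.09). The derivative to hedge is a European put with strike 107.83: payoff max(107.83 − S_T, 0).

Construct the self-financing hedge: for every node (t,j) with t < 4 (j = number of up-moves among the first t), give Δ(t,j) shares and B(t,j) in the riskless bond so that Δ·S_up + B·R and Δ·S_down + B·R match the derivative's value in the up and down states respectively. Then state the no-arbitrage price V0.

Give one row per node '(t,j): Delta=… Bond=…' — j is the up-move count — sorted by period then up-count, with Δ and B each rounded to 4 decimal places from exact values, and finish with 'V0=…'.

(0,0): Delta=-0.7399 Bond=64.7810
(1,0): Delta=-1.0000 Bond=83.2645
(1,1): Delta=-0.6895 Bond=66.7769
(2,0): Delta=-1.0000 Bond=90.7584
(2,1): Delta=-1.0000 Bond=90.7584
(2,2): Delta=-0.6294 Bond=67.3409
(3,0): Delta=-1.0000 Bond=98.9266
(3,1): Delta=-1.0000 Bond=98.9266
(3,2): Delta=-1.0000 Bond=98.9266
(3,3): Delta=-0.5577 Bond=65.6667
V0=17.4300

Under the risk-neutral measure, an up-move has probability p* = (R−d)/(u−d) = 0.7674 and values discount at R = 1.09.
At expiry t=4: V(4,0)=86.4782, V(4,1)=74.3976, V(4,2)=55.4819, V(4,3)=25.8639, V(4,4)=0.0000
Node (3,0) S=28.0945: V=(p*·74.3976+(1−p*)·86.4782)/1.09=70.8321; Δ=(74.3976−86.4782)/(33.4324−21.3518)=-1.0000; B=V−Δ·S=98.9266
Node (3,1) S=43.9900: V=(p*·55.4819+(1−p*)·74.3976)/1.09=54.9366; Δ=(55.4819−74.3976)/(52.3481−33.4324)=-1.0000; B=V−Δ·S=98.9266
Node (3,2) S=68.8791: V=(p*·25.8639+(1−p*)·55.4819)/1.09=30.0475; Δ=(25.8639−55.4819)/(81.9661−52.3481)=-1.0000; B=V−Δ·S=98.9266
Node (3,3) S=107.8502: V=(p*·0.0000+(1−p*)·25.8639)/1.09=5.5182; Δ=(0.0000−25.8639)/(128.3417−81.9661)=-0.5577; B=V−Δ·S=65.6667
Node (2,0) S=36.9664: V=(p*·54.9366+(1−p*)·70.8321)/1.09=53.7920; Δ=(54.9366−70.8321)/(43.9900−28.0945)=-1.0000; B=V−Δ·S=90.7584
Node (2,1) S=57.8816: V=(p*·30.0475+(1−p*)·54.9366)/1.09=32.8768; Δ=(30.0475−54.9366)/(68.8791−43.9900)=-1.0000; B=V−Δ·S=90.7584
Node (2,2) S=90.6304: V=(p*·5.5182+(1−p*)·30.0475)/1.09=10.2961; Δ=(5.5182−30.0475)/(107.8502−68.8791)=-0.6294; B=V−Δ·S=67.3409
Node (1,0) S=48.6400: V=(p*·32.8768+(1−p*)·53.7920)/1.09=34.6245; Δ=(32.8768−53.7920)/(57.8816−36.9664)=-1.0000; B=V−Δ·S=83.2645
Node (1,1) S=76.1600: V=(p*·10.2961+(1−p*)·32.8768)/1.09=14.2637; Δ=(10.2961−32.8768)/(90.6304−57.8816)=-0.6895; B=V−Δ·S=66.7769
Node (0,0) S=64.0000: V=(p*·14.2637+(1−p*)·34.6245)/1.09=17.4300; Δ=(14.2637−34.6245)/(76.1600−48.6400)=-0.7399; B=V−Δ·S=64.7810
Self-financing check: at every node Δ·S+B equals the discounted successor values.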